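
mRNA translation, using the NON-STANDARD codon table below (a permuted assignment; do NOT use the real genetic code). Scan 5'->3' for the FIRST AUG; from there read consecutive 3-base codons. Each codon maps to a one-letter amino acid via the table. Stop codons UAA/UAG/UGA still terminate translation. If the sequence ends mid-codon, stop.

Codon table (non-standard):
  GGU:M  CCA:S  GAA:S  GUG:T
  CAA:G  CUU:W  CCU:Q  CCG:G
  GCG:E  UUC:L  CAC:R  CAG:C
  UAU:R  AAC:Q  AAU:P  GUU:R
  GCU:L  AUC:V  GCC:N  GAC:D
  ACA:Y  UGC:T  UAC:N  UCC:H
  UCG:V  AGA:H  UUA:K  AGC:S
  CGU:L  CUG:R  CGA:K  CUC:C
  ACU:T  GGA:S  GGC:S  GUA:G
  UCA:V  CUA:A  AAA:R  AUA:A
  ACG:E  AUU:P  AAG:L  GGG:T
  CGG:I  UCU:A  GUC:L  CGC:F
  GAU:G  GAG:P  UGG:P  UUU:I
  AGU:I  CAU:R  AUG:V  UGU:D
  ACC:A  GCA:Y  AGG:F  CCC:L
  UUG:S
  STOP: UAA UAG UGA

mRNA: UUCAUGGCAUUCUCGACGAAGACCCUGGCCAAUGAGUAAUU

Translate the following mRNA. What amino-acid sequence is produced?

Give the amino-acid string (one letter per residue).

Answer: VYLVELARNPP

Derivation:
start AUG at pos 3
pos 3: AUG -> V; peptide=V
pos 6: GCA -> Y; peptide=VY
pos 9: UUC -> L; peptide=VYL
pos 12: UCG -> V; peptide=VYLV
pos 15: ACG -> E; peptide=VYLVE
pos 18: AAG -> L; peptide=VYLVEL
pos 21: ACC -> A; peptide=VYLVELA
pos 24: CUG -> R; peptide=VYLVELAR
pos 27: GCC -> N; peptide=VYLVELARN
pos 30: AAU -> P; peptide=VYLVELARNP
pos 33: GAG -> P; peptide=VYLVELARNPP
pos 36: UAA -> STOP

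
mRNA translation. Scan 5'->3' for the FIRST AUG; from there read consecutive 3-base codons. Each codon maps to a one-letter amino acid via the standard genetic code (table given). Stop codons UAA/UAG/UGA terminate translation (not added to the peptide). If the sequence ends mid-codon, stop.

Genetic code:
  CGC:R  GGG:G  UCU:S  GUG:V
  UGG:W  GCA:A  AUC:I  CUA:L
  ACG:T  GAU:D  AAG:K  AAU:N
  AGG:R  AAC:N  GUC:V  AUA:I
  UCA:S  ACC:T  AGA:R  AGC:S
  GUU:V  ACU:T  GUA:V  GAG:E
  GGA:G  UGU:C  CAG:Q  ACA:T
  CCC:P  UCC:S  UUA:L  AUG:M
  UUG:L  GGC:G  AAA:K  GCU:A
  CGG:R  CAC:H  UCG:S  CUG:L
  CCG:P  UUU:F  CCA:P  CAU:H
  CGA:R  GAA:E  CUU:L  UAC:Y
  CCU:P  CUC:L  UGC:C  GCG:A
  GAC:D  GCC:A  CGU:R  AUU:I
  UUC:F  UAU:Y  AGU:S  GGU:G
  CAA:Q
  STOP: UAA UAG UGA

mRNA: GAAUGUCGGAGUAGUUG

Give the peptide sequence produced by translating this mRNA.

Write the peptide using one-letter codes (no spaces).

start AUG at pos 2
pos 2: AUG -> M; peptide=M
pos 5: UCG -> S; peptide=MS
pos 8: GAG -> E; peptide=MSE
pos 11: UAG -> STOP

Answer: MSE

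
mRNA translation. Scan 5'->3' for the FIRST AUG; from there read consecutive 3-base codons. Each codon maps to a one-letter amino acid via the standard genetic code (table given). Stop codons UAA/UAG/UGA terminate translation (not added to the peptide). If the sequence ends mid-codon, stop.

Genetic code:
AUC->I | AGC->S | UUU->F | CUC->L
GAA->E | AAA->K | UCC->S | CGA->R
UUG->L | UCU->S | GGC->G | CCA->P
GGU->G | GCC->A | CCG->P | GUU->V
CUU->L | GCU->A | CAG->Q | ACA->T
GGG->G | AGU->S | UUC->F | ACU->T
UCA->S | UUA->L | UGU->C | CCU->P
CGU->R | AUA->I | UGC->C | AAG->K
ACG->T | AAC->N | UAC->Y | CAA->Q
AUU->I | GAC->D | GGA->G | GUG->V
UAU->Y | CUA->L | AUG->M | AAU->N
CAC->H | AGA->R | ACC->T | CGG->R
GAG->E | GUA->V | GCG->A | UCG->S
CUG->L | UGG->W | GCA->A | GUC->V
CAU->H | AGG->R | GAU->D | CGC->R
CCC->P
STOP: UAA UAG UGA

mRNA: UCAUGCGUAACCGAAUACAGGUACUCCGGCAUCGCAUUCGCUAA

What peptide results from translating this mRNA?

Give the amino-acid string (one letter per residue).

Answer: MRNRIQVLRHRIR

Derivation:
start AUG at pos 2
pos 2: AUG -> M; peptide=M
pos 5: CGU -> R; peptide=MR
pos 8: AAC -> N; peptide=MRN
pos 11: CGA -> R; peptide=MRNR
pos 14: AUA -> I; peptide=MRNRI
pos 17: CAG -> Q; peptide=MRNRIQ
pos 20: GUA -> V; peptide=MRNRIQV
pos 23: CUC -> L; peptide=MRNRIQVL
pos 26: CGG -> R; peptide=MRNRIQVLR
pos 29: CAU -> H; peptide=MRNRIQVLRH
pos 32: CGC -> R; peptide=MRNRIQVLRHR
pos 35: AUU -> I; peptide=MRNRIQVLRHRI
pos 38: CGC -> R; peptide=MRNRIQVLRHRIR
pos 41: UAA -> STOP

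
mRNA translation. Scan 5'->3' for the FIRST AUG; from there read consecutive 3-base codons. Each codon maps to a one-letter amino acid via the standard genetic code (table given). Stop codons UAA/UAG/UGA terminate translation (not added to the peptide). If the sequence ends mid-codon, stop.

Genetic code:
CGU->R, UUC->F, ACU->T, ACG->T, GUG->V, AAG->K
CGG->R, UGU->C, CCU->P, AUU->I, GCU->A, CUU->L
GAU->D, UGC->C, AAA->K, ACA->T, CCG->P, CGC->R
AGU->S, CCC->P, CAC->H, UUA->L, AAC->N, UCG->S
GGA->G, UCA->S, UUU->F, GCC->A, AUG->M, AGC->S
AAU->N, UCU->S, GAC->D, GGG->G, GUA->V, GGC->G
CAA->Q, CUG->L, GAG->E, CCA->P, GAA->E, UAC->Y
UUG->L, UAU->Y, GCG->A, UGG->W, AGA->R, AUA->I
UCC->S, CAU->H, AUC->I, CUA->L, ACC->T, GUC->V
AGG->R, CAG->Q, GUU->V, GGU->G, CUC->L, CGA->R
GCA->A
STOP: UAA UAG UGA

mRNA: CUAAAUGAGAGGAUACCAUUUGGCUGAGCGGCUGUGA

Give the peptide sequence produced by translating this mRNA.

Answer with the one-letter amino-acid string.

start AUG at pos 4
pos 4: AUG -> M; peptide=M
pos 7: AGA -> R; peptide=MR
pos 10: GGA -> G; peptide=MRG
pos 13: UAC -> Y; peptide=MRGY
pos 16: CAU -> H; peptide=MRGYH
pos 19: UUG -> L; peptide=MRGYHL
pos 22: GCU -> A; peptide=MRGYHLA
pos 25: GAG -> E; peptide=MRGYHLAE
pos 28: CGG -> R; peptide=MRGYHLAER
pos 31: CUG -> L; peptide=MRGYHLAERL
pos 34: UGA -> STOP

Answer: MRGYHLAERL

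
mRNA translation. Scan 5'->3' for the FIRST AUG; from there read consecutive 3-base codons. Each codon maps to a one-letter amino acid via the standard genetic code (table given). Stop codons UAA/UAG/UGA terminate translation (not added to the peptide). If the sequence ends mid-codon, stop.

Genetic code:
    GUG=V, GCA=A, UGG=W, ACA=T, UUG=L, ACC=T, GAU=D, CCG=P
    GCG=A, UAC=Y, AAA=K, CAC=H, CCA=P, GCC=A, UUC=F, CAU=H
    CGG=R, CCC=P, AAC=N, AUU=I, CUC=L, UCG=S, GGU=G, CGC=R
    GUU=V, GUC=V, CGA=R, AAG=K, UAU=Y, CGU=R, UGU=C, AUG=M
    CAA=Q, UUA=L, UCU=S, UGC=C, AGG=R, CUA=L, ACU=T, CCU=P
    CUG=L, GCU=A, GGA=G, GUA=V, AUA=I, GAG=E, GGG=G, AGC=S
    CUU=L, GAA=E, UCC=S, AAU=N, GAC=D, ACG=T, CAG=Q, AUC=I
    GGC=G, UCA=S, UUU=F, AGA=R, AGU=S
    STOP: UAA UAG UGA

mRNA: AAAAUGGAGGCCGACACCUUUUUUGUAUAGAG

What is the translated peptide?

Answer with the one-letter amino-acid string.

start AUG at pos 3
pos 3: AUG -> M; peptide=M
pos 6: GAG -> E; peptide=ME
pos 9: GCC -> A; peptide=MEA
pos 12: GAC -> D; peptide=MEAD
pos 15: ACC -> T; peptide=MEADT
pos 18: UUU -> F; peptide=MEADTF
pos 21: UUU -> F; peptide=MEADTFF
pos 24: GUA -> V; peptide=MEADTFFV
pos 27: UAG -> STOP

Answer: MEADTFFV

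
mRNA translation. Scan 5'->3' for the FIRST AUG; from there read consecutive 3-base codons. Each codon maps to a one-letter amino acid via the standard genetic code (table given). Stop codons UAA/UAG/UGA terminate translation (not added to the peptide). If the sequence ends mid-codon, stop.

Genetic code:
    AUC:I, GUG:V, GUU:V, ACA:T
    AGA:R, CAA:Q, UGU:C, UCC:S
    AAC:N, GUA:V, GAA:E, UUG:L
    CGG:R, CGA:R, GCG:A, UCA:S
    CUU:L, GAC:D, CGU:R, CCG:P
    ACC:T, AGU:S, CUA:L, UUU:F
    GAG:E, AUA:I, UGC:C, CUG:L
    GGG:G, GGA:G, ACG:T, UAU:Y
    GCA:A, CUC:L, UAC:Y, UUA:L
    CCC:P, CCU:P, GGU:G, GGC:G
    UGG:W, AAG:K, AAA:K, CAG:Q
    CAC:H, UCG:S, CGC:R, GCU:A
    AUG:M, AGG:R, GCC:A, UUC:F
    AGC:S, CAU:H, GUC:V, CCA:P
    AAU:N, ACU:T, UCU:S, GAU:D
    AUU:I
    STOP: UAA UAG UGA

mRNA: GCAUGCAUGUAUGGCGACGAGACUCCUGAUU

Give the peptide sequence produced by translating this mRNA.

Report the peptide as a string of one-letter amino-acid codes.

start AUG at pos 2
pos 2: AUG -> M; peptide=M
pos 5: CAU -> H; peptide=MH
pos 8: GUA -> V; peptide=MHV
pos 11: UGG -> W; peptide=MHVW
pos 14: CGA -> R; peptide=MHVWR
pos 17: CGA -> R; peptide=MHVWRR
pos 20: GAC -> D; peptide=MHVWRRD
pos 23: UCC -> S; peptide=MHVWRRDS
pos 26: UGA -> STOP

Answer: MHVWRRDS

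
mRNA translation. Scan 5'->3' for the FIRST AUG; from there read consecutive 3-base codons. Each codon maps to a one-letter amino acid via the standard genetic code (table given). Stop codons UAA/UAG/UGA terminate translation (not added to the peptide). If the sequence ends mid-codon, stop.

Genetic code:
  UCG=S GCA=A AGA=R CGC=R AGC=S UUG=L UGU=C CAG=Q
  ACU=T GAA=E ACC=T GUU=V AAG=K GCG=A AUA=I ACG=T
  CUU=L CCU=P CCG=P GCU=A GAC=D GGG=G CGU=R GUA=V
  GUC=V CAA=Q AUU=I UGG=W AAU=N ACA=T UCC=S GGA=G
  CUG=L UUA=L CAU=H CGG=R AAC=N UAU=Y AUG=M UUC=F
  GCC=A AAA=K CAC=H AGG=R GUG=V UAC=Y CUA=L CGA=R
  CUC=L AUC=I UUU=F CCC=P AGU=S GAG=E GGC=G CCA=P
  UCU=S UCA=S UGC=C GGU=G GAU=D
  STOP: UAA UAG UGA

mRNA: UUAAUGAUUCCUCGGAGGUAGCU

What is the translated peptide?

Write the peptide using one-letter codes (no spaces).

start AUG at pos 3
pos 3: AUG -> M; peptide=M
pos 6: AUU -> I; peptide=MI
pos 9: CCU -> P; peptide=MIP
pos 12: CGG -> R; peptide=MIPR
pos 15: AGG -> R; peptide=MIPRR
pos 18: UAG -> STOP

Answer: MIPRR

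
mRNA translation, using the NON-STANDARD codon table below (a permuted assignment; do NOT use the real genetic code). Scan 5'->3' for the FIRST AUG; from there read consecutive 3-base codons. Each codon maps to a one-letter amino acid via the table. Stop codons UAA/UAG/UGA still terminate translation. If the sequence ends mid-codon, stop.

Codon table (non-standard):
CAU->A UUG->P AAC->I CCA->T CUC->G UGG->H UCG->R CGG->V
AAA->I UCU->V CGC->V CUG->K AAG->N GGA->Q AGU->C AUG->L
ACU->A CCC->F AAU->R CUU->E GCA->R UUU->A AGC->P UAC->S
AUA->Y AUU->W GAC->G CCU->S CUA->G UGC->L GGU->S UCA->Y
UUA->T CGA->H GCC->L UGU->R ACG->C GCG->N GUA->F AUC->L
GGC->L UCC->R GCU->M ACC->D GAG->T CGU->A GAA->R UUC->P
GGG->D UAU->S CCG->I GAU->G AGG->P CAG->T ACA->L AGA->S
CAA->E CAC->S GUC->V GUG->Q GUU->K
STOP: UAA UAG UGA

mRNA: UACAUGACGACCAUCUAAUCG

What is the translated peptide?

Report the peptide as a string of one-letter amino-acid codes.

start AUG at pos 3
pos 3: AUG -> L; peptide=L
pos 6: ACG -> C; peptide=LC
pos 9: ACC -> D; peptide=LCD
pos 12: AUC -> L; peptide=LCDL
pos 15: UAA -> STOP

Answer: LCDL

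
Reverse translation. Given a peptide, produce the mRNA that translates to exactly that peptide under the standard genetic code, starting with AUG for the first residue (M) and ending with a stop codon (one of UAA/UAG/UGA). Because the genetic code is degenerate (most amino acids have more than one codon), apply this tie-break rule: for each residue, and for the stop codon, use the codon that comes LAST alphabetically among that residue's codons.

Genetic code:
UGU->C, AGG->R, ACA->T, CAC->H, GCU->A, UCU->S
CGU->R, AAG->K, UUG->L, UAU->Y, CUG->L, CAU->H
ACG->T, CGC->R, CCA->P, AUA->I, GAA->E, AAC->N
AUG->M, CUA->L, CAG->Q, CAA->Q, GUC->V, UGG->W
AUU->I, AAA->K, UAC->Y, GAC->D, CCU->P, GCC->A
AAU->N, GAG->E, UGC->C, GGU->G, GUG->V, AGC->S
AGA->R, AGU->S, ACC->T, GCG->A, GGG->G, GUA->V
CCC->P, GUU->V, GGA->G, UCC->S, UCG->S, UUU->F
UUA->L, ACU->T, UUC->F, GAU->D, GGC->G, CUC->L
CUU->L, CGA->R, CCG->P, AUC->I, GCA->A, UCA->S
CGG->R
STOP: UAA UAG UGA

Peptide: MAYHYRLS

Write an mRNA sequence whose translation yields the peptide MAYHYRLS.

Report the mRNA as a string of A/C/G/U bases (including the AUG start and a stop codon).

Answer: mRNA: AUGGCUUAUCAUUAUCGUUUGUCUUGA

Derivation:
residue 1: M -> AUG (start codon)
residue 2: A codons sorted = GCA,GCC,GCG,GCU -> pick last = GCU
residue 3: Y codons sorted = UAC,UAU -> pick last = UAU
residue 4: H codons sorted = CAC,CAU -> pick last = CAU
residue 5: Y codons sorted = UAC,UAU -> pick last = UAU
residue 6: R codons sorted = AGA,AGG,CGA,CGC,CGG,CGU -> pick last = CGU
residue 7: L codons sorted = CUA,CUC,CUG,CUU,UUA,UUG -> pick last = UUG
residue 8: S codons sorted = AGC,AGU,UCA,UCC,UCG,UCU -> pick last = UCU
terminator: stop codons sorted = UAA,UAG,UGA -> pick last = UGA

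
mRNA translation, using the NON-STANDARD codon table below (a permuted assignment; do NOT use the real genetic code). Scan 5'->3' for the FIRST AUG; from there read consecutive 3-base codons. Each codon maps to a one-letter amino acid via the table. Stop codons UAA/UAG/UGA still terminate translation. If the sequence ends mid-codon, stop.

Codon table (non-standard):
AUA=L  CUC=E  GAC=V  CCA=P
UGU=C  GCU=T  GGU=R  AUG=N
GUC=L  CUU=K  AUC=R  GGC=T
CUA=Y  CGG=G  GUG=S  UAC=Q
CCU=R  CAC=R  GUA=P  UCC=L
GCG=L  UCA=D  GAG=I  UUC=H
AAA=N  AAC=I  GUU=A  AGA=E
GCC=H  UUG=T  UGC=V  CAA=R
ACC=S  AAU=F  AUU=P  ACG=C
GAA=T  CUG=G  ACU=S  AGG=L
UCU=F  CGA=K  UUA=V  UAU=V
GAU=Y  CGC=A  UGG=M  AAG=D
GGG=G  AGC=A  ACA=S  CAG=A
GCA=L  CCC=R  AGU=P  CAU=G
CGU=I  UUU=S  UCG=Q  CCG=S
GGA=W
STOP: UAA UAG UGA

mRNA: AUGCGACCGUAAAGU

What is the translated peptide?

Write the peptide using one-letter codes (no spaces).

Answer: NKS

Derivation:
start AUG at pos 0
pos 0: AUG -> N; peptide=N
pos 3: CGA -> K; peptide=NK
pos 6: CCG -> S; peptide=NKS
pos 9: UAA -> STOP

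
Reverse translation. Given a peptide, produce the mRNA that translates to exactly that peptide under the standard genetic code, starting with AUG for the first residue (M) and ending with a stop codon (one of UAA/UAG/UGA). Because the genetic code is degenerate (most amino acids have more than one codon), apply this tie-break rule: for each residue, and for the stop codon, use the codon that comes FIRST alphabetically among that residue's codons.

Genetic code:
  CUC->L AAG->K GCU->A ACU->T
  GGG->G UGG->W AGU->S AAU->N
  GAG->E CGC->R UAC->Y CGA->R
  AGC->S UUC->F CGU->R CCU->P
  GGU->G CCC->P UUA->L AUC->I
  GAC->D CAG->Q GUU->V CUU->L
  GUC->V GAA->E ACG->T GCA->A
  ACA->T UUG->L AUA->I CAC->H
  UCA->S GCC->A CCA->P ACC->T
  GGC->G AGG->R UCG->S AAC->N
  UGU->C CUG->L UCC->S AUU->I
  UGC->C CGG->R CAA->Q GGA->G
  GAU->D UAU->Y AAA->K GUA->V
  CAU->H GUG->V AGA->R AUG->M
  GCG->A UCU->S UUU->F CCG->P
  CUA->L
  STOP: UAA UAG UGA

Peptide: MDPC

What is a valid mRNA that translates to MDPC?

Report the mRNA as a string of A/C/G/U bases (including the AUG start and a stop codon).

Answer: mRNA: AUGGACCCAUGCUAA

Derivation:
residue 1: M -> AUG (start codon)
residue 2: D codons sorted = GAC,GAU -> pick first = GAC
residue 3: P codons sorted = CCA,CCC,CCG,CCU -> pick first = CCA
residue 4: C codons sorted = UGC,UGU -> pick first = UGC
terminator: stop codons sorted = UAA,UAG,UGA -> pick first = UAA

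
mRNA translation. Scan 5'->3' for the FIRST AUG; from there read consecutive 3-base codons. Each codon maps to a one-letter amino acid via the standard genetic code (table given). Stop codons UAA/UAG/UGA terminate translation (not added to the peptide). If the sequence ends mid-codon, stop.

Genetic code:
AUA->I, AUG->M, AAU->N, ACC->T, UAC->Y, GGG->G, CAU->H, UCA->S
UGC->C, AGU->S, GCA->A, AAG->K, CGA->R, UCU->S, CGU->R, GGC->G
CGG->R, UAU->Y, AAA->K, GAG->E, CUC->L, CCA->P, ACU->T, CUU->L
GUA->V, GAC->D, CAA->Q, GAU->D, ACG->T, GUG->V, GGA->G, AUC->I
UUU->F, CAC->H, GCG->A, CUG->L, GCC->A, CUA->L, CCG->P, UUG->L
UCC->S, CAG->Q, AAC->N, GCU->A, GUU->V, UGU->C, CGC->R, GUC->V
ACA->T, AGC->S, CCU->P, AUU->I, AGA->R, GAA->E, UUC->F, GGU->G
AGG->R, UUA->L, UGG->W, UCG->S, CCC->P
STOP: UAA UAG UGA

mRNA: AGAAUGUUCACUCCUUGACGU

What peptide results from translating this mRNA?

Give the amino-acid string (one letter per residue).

Answer: MFTP

Derivation:
start AUG at pos 3
pos 3: AUG -> M; peptide=M
pos 6: UUC -> F; peptide=MF
pos 9: ACU -> T; peptide=MFT
pos 12: CCU -> P; peptide=MFTP
pos 15: UGA -> STOP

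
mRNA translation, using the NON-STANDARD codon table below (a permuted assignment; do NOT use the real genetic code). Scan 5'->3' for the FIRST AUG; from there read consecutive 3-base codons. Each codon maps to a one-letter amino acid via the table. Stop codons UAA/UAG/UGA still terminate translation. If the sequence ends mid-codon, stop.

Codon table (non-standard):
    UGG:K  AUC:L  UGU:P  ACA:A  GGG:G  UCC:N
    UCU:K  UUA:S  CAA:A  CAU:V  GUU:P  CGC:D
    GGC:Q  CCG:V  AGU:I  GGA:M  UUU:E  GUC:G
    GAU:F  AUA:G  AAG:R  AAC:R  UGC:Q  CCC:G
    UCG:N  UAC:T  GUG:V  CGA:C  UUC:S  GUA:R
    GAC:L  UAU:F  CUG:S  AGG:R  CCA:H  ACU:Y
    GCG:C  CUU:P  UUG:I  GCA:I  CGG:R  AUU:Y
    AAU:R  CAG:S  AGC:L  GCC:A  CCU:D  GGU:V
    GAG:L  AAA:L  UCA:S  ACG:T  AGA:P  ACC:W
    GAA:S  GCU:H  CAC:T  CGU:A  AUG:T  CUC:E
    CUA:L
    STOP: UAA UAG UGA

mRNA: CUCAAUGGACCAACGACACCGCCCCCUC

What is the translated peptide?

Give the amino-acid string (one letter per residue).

Answer: TLACTDGE

Derivation:
start AUG at pos 4
pos 4: AUG -> T; peptide=T
pos 7: GAC -> L; peptide=TL
pos 10: CAA -> A; peptide=TLA
pos 13: CGA -> C; peptide=TLAC
pos 16: CAC -> T; peptide=TLACT
pos 19: CGC -> D; peptide=TLACTD
pos 22: CCC -> G; peptide=TLACTDG
pos 25: CUC -> E; peptide=TLACTDGE
pos 28: only 0 nt remain (<3), stop (end of mRNA)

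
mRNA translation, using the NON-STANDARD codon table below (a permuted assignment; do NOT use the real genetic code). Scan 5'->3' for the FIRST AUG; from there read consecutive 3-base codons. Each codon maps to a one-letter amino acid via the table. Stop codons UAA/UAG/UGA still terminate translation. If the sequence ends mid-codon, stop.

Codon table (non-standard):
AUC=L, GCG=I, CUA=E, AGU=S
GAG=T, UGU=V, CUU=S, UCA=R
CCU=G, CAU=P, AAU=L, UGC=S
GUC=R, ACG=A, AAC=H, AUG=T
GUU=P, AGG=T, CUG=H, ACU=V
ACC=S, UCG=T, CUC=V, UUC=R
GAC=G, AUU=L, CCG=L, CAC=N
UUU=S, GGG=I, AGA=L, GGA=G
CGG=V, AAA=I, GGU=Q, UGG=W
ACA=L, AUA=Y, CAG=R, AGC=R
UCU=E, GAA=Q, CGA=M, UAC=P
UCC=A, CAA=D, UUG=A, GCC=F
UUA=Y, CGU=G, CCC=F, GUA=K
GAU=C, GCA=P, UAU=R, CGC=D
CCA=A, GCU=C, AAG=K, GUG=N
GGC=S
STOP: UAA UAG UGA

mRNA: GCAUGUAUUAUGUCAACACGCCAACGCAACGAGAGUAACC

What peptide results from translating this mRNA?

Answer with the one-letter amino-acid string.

Answer: TRRRHAAADMT

Derivation:
start AUG at pos 2
pos 2: AUG -> T; peptide=T
pos 5: UAU -> R; peptide=TR
pos 8: UAU -> R; peptide=TRR
pos 11: GUC -> R; peptide=TRRR
pos 14: AAC -> H; peptide=TRRRH
pos 17: ACG -> A; peptide=TRRRHA
pos 20: CCA -> A; peptide=TRRRHAA
pos 23: ACG -> A; peptide=TRRRHAAA
pos 26: CAA -> D; peptide=TRRRHAAAD
pos 29: CGA -> M; peptide=TRRRHAAADM
pos 32: GAG -> T; peptide=TRRRHAAADMT
pos 35: UAA -> STOP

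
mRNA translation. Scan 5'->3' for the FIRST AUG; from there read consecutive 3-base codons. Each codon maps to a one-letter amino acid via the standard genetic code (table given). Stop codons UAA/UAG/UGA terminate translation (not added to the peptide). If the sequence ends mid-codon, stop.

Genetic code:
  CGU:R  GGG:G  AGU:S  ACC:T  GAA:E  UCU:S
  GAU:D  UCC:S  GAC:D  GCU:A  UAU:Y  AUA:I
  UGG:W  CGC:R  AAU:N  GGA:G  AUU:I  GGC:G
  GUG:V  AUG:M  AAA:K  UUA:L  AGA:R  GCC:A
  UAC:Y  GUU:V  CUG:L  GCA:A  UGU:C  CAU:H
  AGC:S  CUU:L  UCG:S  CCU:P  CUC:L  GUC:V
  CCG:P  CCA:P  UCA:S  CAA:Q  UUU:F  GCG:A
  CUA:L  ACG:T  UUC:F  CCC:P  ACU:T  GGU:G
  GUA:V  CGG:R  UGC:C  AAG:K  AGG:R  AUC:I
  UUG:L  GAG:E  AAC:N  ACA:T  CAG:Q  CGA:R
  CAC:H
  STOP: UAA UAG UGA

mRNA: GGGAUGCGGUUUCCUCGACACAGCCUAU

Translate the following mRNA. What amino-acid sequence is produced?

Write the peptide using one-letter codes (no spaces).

start AUG at pos 3
pos 3: AUG -> M; peptide=M
pos 6: CGG -> R; peptide=MR
pos 9: UUU -> F; peptide=MRF
pos 12: CCU -> P; peptide=MRFP
pos 15: CGA -> R; peptide=MRFPR
pos 18: CAC -> H; peptide=MRFPRH
pos 21: AGC -> S; peptide=MRFPRHS
pos 24: CUA -> L; peptide=MRFPRHSL
pos 27: only 1 nt remain (<3), stop (end of mRNA)

Answer: MRFPRHSL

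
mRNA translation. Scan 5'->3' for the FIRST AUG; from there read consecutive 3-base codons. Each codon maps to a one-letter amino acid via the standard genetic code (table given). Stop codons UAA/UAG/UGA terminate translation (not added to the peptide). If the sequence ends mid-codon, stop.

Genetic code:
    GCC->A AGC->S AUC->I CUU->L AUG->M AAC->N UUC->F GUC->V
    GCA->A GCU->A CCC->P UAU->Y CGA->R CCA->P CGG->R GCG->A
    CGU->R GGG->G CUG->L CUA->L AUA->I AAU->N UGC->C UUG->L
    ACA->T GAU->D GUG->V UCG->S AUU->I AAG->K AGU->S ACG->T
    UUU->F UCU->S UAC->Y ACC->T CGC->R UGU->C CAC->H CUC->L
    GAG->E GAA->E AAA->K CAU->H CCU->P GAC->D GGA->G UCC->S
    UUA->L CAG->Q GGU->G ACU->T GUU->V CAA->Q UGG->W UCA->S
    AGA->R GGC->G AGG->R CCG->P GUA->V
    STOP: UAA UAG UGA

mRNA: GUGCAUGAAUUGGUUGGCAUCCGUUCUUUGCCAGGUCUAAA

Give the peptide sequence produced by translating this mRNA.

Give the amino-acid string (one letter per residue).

Answer: MNWLASVLCQV

Derivation:
start AUG at pos 4
pos 4: AUG -> M; peptide=M
pos 7: AAU -> N; peptide=MN
pos 10: UGG -> W; peptide=MNW
pos 13: UUG -> L; peptide=MNWL
pos 16: GCA -> A; peptide=MNWLA
pos 19: UCC -> S; peptide=MNWLAS
pos 22: GUU -> V; peptide=MNWLASV
pos 25: CUU -> L; peptide=MNWLASVL
pos 28: UGC -> C; peptide=MNWLASVLC
pos 31: CAG -> Q; peptide=MNWLASVLCQ
pos 34: GUC -> V; peptide=MNWLASVLCQV
pos 37: UAA -> STOP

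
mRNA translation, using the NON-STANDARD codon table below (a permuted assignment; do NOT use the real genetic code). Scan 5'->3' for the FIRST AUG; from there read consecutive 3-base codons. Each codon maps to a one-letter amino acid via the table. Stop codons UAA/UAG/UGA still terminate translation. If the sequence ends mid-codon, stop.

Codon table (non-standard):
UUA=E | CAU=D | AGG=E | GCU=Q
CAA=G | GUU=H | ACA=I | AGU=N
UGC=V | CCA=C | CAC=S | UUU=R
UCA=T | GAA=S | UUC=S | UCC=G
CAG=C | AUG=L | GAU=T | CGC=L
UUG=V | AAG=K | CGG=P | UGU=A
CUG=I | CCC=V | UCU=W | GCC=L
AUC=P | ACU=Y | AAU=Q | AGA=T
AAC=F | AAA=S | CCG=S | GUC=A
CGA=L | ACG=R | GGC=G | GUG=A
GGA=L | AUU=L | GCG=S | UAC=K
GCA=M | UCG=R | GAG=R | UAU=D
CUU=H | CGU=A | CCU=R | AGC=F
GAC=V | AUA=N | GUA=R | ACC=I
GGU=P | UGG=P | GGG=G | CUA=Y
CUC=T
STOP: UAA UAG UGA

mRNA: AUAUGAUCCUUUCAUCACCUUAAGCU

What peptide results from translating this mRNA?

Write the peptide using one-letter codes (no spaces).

Answer: LPHTTR

Derivation:
start AUG at pos 2
pos 2: AUG -> L; peptide=L
pos 5: AUC -> P; peptide=LP
pos 8: CUU -> H; peptide=LPH
pos 11: UCA -> T; peptide=LPHT
pos 14: UCA -> T; peptide=LPHTT
pos 17: CCU -> R; peptide=LPHTTR
pos 20: UAA -> STOP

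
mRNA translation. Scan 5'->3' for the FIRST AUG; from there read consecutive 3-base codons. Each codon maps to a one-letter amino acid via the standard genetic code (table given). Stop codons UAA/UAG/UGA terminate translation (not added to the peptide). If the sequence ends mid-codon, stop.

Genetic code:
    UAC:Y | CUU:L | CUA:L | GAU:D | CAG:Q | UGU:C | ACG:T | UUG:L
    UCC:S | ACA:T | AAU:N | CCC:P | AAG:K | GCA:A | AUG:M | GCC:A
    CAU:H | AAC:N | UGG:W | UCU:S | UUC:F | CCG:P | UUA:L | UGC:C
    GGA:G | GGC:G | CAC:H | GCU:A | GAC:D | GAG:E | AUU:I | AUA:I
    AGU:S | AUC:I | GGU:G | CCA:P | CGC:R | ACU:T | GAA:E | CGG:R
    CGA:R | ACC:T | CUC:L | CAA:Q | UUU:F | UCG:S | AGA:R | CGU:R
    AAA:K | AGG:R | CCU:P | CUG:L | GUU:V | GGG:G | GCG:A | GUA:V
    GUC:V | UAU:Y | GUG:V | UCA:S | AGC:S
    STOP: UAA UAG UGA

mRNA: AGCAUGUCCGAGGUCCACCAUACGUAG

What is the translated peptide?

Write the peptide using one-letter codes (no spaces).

Answer: MSEVHHT

Derivation:
start AUG at pos 3
pos 3: AUG -> M; peptide=M
pos 6: UCC -> S; peptide=MS
pos 9: GAG -> E; peptide=MSE
pos 12: GUC -> V; peptide=MSEV
pos 15: CAC -> H; peptide=MSEVH
pos 18: CAU -> H; peptide=MSEVHH
pos 21: ACG -> T; peptide=MSEVHHT
pos 24: UAG -> STOP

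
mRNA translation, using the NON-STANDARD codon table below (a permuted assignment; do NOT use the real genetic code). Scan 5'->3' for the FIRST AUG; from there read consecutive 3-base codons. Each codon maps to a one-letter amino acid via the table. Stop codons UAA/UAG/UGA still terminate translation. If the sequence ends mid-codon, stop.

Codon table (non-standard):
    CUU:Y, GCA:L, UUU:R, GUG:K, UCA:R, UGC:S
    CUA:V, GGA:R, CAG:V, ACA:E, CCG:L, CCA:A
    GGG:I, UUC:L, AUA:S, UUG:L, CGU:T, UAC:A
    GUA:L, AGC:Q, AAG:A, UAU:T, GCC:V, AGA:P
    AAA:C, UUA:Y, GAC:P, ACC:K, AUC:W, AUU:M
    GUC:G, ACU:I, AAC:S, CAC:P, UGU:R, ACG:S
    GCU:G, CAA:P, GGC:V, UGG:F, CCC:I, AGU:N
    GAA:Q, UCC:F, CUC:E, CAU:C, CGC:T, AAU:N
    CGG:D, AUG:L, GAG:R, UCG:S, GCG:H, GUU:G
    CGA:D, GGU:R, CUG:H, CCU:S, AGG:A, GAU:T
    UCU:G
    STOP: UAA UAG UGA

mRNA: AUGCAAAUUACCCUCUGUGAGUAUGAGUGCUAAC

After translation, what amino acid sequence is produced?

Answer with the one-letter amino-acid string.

start AUG at pos 0
pos 0: AUG -> L; peptide=L
pos 3: CAA -> P; peptide=LP
pos 6: AUU -> M; peptide=LPM
pos 9: ACC -> K; peptide=LPMK
pos 12: CUC -> E; peptide=LPMKE
pos 15: UGU -> R; peptide=LPMKER
pos 18: GAG -> R; peptide=LPMKERR
pos 21: UAU -> T; peptide=LPMKERRT
pos 24: GAG -> R; peptide=LPMKERRTR
pos 27: UGC -> S; peptide=LPMKERRTRS
pos 30: UAA -> STOP

Answer: LPMKERRTRS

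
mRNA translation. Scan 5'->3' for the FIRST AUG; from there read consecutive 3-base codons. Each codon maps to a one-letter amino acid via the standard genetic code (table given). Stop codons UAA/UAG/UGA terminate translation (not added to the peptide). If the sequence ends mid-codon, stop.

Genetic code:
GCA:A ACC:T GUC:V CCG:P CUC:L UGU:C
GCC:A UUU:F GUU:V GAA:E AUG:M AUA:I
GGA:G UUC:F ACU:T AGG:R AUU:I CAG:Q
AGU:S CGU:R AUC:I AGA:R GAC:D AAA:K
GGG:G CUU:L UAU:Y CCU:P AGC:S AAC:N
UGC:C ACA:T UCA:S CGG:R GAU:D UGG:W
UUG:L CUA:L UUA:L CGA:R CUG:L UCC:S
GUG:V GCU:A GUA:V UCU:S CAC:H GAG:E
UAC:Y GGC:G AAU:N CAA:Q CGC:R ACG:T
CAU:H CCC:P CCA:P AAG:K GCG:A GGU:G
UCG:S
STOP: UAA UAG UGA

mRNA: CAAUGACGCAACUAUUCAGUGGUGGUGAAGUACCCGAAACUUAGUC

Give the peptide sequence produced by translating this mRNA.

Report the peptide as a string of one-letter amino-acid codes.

Answer: MTQLFSGGEVPET

Derivation:
start AUG at pos 2
pos 2: AUG -> M; peptide=M
pos 5: ACG -> T; peptide=MT
pos 8: CAA -> Q; peptide=MTQ
pos 11: CUA -> L; peptide=MTQL
pos 14: UUC -> F; peptide=MTQLF
pos 17: AGU -> S; peptide=MTQLFS
pos 20: GGU -> G; peptide=MTQLFSG
pos 23: GGU -> G; peptide=MTQLFSGG
pos 26: GAA -> E; peptide=MTQLFSGGE
pos 29: GUA -> V; peptide=MTQLFSGGEV
pos 32: CCC -> P; peptide=MTQLFSGGEVP
pos 35: GAA -> E; peptide=MTQLFSGGEVPE
pos 38: ACU -> T; peptide=MTQLFSGGEVPET
pos 41: UAG -> STOP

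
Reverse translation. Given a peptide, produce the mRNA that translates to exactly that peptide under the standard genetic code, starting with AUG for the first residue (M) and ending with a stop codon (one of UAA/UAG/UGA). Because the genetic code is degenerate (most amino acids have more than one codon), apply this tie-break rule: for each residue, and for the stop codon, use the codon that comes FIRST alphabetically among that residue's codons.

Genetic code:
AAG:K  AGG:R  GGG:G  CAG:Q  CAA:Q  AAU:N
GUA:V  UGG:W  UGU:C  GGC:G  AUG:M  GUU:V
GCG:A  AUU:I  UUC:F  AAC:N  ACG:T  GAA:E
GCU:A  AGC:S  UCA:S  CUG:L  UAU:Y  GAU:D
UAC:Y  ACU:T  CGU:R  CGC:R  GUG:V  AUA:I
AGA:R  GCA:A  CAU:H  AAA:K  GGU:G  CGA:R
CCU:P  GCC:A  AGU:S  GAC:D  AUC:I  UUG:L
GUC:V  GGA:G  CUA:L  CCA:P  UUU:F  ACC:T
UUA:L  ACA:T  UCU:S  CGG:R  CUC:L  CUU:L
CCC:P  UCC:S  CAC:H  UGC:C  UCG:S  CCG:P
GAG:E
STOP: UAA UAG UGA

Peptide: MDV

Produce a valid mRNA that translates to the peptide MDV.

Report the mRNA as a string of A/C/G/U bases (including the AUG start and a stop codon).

Answer: mRNA: AUGGACGUAUAA

Derivation:
residue 1: M -> AUG (start codon)
residue 2: D codons sorted = GAC,GAU -> pick first = GAC
residue 3: V codons sorted = GUA,GUC,GUG,GUU -> pick first = GUA
terminator: stop codons sorted = UAA,UAG,UGA -> pick first = UAA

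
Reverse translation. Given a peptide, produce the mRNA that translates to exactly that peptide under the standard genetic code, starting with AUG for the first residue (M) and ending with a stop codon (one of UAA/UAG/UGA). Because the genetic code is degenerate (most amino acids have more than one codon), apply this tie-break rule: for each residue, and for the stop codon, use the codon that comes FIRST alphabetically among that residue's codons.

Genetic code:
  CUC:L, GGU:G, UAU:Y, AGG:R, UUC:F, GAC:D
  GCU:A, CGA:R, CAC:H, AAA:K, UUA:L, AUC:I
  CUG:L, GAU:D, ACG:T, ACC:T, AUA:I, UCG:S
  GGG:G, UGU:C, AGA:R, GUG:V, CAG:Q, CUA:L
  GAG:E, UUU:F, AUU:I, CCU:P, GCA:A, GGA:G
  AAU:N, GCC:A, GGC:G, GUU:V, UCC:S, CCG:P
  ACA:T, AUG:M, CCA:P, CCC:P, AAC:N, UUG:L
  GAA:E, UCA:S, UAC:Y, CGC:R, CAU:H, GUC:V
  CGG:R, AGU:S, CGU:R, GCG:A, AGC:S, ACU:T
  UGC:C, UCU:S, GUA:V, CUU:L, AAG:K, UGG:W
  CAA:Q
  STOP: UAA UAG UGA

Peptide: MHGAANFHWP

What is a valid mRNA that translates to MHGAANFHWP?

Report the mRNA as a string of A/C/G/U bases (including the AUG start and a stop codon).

residue 1: M -> AUG (start codon)
residue 2: H codons sorted = CAC,CAU -> pick first = CAC
residue 3: G codons sorted = GGA,GGC,GGG,GGU -> pick first = GGA
residue 4: A codons sorted = GCA,GCC,GCG,GCU -> pick first = GCA
residue 5: A codons sorted = GCA,GCC,GCG,GCU -> pick first = GCA
residue 6: N codons sorted = AAC,AAU -> pick first = AAC
residue 7: F codons sorted = UUC,UUU -> pick first = UUC
residue 8: H codons sorted = CAC,CAU -> pick first = CAC
residue 9: W -> UGG (only codon)
residue 10: P codons sorted = CCA,CCC,CCG,CCU -> pick first = CCA
terminator: stop codons sorted = UAA,UAG,UGA -> pick first = UAA

Answer: mRNA: AUGCACGGAGCAGCAAACUUCCACUGGCCAUAA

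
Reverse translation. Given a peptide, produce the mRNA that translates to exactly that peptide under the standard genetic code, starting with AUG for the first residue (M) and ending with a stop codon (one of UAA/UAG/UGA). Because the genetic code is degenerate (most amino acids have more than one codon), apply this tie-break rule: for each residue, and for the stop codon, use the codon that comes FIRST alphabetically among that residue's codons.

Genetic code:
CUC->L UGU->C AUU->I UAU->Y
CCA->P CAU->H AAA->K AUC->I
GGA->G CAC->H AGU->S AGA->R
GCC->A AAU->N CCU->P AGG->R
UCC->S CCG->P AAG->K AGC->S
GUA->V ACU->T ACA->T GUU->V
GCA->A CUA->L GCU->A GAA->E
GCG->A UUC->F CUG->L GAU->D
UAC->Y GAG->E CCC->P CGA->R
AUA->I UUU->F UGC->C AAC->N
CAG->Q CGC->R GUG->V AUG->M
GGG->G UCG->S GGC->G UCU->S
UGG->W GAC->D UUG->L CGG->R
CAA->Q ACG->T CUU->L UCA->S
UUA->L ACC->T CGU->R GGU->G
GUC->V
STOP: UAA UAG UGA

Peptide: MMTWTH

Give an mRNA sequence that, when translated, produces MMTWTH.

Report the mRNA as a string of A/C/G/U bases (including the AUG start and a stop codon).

residue 1: M -> AUG (start codon)
residue 2: M -> AUG (only codon)
residue 3: T codons sorted = ACA,ACC,ACG,ACU -> pick first = ACA
residue 4: W -> UGG (only codon)
residue 5: T codons sorted = ACA,ACC,ACG,ACU -> pick first = ACA
residue 6: H codons sorted = CAC,CAU -> pick first = CAC
terminator: stop codons sorted = UAA,UAG,UGA -> pick first = UAA

Answer: mRNA: AUGAUGACAUGGACACACUAA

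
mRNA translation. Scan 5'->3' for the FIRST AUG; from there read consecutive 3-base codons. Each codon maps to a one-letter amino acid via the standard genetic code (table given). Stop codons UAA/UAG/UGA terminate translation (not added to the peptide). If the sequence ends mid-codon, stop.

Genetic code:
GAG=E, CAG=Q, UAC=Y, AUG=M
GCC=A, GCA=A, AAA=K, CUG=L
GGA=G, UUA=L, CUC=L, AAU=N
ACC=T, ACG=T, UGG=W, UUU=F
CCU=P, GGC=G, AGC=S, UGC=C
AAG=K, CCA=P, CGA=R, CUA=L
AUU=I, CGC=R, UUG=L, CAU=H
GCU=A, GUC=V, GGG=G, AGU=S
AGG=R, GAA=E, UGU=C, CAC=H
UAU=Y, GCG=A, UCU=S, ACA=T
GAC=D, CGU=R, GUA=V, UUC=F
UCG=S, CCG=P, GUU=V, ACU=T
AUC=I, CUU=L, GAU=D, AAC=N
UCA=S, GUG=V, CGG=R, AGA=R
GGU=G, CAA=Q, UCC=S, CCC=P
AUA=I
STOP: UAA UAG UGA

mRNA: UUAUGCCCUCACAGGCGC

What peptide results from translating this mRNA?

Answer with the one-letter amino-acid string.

Answer: MPSQA

Derivation:
start AUG at pos 2
pos 2: AUG -> M; peptide=M
pos 5: CCC -> P; peptide=MP
pos 8: UCA -> S; peptide=MPS
pos 11: CAG -> Q; peptide=MPSQ
pos 14: GCG -> A; peptide=MPSQA
pos 17: only 1 nt remain (<3), stop (end of mRNA)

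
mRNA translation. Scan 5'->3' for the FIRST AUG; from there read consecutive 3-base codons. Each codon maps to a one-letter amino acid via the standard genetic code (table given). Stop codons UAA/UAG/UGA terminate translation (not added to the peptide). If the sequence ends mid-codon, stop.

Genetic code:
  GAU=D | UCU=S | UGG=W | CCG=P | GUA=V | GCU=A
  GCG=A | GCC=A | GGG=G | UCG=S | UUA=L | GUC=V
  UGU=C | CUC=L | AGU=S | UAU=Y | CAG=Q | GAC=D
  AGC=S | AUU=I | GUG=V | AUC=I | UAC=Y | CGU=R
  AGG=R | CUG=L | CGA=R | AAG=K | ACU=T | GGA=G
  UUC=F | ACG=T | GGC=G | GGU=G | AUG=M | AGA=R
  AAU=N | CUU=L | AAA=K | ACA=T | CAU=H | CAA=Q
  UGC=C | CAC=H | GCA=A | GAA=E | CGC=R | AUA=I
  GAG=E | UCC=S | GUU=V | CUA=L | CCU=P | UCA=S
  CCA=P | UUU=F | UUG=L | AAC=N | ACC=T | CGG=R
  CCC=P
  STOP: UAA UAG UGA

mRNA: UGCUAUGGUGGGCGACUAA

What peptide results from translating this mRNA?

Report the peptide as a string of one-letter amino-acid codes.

start AUG at pos 4
pos 4: AUG -> M; peptide=M
pos 7: GUG -> V; peptide=MV
pos 10: GGC -> G; peptide=MVG
pos 13: GAC -> D; peptide=MVGD
pos 16: UAA -> STOP

Answer: MVGD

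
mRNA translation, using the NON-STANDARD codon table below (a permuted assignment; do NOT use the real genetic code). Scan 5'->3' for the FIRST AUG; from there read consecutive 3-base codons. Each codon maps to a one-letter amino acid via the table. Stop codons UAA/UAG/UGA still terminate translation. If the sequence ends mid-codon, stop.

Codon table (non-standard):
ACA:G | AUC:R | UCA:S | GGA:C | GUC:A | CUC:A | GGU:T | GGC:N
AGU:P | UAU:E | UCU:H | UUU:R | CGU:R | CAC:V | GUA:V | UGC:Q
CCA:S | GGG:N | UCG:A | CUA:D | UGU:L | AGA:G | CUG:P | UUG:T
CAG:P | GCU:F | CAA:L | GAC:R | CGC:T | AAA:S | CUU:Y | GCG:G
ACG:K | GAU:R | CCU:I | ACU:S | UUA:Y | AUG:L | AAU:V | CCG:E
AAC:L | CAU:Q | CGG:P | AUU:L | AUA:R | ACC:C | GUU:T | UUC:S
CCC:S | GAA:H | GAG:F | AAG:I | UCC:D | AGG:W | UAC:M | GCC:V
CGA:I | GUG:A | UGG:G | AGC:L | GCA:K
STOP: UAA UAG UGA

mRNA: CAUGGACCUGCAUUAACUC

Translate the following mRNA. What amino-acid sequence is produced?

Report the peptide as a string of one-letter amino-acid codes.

start AUG at pos 1
pos 1: AUG -> L; peptide=L
pos 4: GAC -> R; peptide=LR
pos 7: CUG -> P; peptide=LRP
pos 10: CAU -> Q; peptide=LRPQ
pos 13: UAA -> STOP

Answer: LRPQ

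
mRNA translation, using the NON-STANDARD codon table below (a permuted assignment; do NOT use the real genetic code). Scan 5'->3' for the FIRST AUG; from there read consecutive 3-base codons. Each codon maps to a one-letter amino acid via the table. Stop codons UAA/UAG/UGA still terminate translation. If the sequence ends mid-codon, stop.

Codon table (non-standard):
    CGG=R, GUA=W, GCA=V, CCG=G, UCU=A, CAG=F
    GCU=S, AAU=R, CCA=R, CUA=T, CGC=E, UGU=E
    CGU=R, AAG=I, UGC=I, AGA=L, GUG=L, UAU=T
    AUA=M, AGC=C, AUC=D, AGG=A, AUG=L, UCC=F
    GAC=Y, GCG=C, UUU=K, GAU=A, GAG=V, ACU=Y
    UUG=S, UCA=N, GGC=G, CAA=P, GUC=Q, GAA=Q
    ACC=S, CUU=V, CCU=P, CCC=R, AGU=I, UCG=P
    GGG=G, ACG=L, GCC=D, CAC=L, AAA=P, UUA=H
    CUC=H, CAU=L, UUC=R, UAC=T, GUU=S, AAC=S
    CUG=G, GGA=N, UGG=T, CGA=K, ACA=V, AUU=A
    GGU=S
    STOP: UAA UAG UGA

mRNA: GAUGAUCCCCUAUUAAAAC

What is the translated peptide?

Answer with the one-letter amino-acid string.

start AUG at pos 1
pos 1: AUG -> L; peptide=L
pos 4: AUC -> D; peptide=LD
pos 7: CCC -> R; peptide=LDR
pos 10: UAU -> T; peptide=LDRT
pos 13: UAA -> STOP

Answer: LDRT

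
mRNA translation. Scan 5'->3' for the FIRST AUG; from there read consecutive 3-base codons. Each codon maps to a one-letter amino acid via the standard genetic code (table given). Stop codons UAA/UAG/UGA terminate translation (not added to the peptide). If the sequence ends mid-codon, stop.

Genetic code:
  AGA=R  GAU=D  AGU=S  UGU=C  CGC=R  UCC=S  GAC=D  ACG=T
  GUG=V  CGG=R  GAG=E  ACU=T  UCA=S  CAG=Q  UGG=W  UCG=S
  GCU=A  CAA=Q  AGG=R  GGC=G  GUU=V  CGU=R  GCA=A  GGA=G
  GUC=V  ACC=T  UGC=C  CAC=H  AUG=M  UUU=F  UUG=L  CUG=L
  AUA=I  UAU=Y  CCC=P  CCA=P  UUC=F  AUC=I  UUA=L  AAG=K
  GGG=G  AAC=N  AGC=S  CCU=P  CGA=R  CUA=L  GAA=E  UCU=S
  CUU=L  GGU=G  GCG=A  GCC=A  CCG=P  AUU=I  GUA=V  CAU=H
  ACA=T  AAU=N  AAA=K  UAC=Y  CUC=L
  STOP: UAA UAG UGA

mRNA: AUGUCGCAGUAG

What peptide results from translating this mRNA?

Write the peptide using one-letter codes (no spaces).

start AUG at pos 0
pos 0: AUG -> M; peptide=M
pos 3: UCG -> S; peptide=MS
pos 6: CAG -> Q; peptide=MSQ
pos 9: UAG -> STOP

Answer: MSQ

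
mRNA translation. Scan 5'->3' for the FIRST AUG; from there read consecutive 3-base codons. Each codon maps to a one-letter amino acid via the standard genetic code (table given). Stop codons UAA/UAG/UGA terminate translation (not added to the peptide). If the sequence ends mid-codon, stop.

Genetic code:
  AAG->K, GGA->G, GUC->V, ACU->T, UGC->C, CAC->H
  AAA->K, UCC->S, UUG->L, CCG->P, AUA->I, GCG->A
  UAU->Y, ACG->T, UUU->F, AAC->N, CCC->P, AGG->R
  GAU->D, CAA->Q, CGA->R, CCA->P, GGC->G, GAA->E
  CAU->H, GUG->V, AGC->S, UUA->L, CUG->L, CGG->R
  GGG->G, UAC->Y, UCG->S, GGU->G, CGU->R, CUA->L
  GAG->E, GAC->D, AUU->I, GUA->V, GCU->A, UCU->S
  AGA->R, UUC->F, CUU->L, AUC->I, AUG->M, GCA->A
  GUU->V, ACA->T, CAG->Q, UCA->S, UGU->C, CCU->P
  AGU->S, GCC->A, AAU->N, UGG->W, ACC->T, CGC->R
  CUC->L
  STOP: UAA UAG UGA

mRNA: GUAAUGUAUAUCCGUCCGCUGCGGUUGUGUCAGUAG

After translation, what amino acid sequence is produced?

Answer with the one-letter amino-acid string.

Answer: MYIRPLRLCQ

Derivation:
start AUG at pos 3
pos 3: AUG -> M; peptide=M
pos 6: UAU -> Y; peptide=MY
pos 9: AUC -> I; peptide=MYI
pos 12: CGU -> R; peptide=MYIR
pos 15: CCG -> P; peptide=MYIRP
pos 18: CUG -> L; peptide=MYIRPL
pos 21: CGG -> R; peptide=MYIRPLR
pos 24: UUG -> L; peptide=MYIRPLRL
pos 27: UGU -> C; peptide=MYIRPLRLC
pos 30: CAG -> Q; peptide=MYIRPLRLCQ
pos 33: UAG -> STOP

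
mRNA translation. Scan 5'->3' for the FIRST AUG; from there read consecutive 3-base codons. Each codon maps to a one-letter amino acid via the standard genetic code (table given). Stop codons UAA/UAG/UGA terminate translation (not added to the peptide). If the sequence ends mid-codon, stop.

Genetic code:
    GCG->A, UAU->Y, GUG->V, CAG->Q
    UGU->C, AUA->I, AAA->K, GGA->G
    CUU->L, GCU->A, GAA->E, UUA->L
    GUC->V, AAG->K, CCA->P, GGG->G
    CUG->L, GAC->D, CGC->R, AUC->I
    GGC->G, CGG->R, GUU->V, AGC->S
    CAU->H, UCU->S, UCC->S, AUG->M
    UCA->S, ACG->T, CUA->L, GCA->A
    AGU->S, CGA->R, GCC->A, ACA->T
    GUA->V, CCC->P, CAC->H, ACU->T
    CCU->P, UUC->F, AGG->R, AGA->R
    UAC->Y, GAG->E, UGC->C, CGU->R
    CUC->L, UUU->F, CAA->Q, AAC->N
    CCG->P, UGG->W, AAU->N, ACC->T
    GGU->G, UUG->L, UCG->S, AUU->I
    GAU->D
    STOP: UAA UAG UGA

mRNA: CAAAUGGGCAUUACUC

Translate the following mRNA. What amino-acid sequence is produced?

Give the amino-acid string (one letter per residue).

start AUG at pos 3
pos 3: AUG -> M; peptide=M
pos 6: GGC -> G; peptide=MG
pos 9: AUU -> I; peptide=MGI
pos 12: ACU -> T; peptide=MGIT
pos 15: only 1 nt remain (<3), stop (end of mRNA)

Answer: MGIT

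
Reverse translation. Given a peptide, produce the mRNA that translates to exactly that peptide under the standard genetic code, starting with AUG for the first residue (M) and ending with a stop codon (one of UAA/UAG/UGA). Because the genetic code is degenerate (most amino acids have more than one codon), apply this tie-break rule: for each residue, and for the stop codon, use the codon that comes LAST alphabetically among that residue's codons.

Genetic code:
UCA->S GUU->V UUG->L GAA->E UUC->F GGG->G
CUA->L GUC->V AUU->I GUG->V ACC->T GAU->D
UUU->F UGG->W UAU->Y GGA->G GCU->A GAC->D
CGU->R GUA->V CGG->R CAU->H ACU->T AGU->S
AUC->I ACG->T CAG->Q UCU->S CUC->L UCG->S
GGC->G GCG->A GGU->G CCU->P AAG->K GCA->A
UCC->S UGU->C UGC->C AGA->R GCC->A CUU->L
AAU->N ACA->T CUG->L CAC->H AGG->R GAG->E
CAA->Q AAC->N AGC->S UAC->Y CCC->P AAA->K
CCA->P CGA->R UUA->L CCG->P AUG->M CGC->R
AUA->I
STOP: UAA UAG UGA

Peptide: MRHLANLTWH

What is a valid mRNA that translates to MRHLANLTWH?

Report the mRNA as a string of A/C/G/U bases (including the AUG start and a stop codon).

Answer: mRNA: AUGCGUCAUUUGGCUAAUUUGACUUGGCAUUGA

Derivation:
residue 1: M -> AUG (start codon)
residue 2: R codons sorted = AGA,AGG,CGA,CGC,CGG,CGU -> pick last = CGU
residue 3: H codons sorted = CAC,CAU -> pick last = CAU
residue 4: L codons sorted = CUA,CUC,CUG,CUU,UUA,UUG -> pick last = UUG
residue 5: A codons sorted = GCA,GCC,GCG,GCU -> pick last = GCU
residue 6: N codons sorted = AAC,AAU -> pick last = AAU
residue 7: L codons sorted = CUA,CUC,CUG,CUU,UUA,UUG -> pick last = UUG
residue 8: T codons sorted = ACA,ACC,ACG,ACU -> pick last = ACU
residue 9: W -> UGG (only codon)
residue 10: H codons sorted = CAC,CAU -> pick last = CAU
terminator: stop codons sorted = UAA,UAG,UGA -> pick last = UGA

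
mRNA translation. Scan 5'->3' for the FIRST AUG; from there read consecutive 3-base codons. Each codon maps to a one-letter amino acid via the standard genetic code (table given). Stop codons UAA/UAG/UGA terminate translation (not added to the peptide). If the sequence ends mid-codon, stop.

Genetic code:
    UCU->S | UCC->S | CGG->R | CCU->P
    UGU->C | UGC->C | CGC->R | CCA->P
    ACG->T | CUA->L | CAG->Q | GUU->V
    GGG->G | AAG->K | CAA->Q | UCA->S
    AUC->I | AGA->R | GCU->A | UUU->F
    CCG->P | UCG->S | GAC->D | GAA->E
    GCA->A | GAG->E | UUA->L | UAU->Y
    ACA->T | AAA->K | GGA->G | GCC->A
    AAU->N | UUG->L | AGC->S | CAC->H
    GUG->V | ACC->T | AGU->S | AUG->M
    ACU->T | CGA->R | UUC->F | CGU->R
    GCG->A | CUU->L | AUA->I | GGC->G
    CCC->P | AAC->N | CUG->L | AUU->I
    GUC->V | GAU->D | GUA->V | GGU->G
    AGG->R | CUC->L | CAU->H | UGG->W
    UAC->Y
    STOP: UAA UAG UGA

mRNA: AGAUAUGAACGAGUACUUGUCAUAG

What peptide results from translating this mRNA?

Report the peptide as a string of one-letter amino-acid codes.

start AUG at pos 4
pos 4: AUG -> M; peptide=M
pos 7: AAC -> N; peptide=MN
pos 10: GAG -> E; peptide=MNE
pos 13: UAC -> Y; peptide=MNEY
pos 16: UUG -> L; peptide=MNEYL
pos 19: UCA -> S; peptide=MNEYLS
pos 22: UAG -> STOP

Answer: MNEYLS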